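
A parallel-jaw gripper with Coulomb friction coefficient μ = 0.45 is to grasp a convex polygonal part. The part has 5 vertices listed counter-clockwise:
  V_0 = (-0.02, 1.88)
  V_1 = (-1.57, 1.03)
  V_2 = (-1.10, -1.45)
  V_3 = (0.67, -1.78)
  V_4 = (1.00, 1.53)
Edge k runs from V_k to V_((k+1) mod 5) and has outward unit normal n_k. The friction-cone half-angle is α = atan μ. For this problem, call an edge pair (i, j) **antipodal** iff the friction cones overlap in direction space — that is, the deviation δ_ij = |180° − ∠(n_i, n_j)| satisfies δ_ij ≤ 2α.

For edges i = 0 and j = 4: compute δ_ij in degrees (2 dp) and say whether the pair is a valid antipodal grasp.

δ = 132.32°, invalid

α = atan 0.45 = 24.23°;  2α = 48.46°
edge 0: e_0 = (-1.55, -0.85);  n_0 = (-0.4808, +0.8768)
edge 4: e_4 = (-1.02, +0.35);  n_4 = (+0.3246, +0.9459)
∠(n_0, n_4) = 47.68°
δ = |180° − 47.68°| = 132.32°
132.32° > 2α = 48.46°  →  invalid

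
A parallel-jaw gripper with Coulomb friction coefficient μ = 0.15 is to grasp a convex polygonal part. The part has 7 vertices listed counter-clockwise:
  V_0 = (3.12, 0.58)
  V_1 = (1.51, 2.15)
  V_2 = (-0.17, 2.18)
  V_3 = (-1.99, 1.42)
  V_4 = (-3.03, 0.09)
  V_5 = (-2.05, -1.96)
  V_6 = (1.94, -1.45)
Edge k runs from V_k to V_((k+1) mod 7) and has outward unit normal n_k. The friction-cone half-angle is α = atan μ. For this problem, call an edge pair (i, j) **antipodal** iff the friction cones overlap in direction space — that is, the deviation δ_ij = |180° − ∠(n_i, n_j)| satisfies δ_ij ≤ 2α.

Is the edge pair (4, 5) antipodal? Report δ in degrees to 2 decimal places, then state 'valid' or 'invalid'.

α = atan 0.15 = 8.53°;  2α = 17.06°
edge 4: e_4 = (+0.98, -2.05);  n_4 = (-0.9022, -0.4313)
edge 5: e_5 = (+3.99, +0.51);  n_5 = (+0.1268, -0.9919)
∠(n_4, n_5) = 71.73°
δ = |180° − 71.73°| = 108.27°
108.27° > 2α = 17.06°  →  invalid

δ = 108.27°, invalid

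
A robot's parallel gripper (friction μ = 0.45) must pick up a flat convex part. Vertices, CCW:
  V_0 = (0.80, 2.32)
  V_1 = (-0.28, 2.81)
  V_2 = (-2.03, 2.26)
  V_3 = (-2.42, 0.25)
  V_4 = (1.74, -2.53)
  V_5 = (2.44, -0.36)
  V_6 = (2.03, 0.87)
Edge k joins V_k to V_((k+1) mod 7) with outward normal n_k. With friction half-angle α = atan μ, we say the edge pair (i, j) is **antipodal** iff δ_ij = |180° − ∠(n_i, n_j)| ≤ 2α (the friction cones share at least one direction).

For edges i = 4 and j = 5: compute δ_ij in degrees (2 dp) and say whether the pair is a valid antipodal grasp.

α = atan 0.45 = 24.23°;  2α = 48.46°
edge 4: e_4 = (+0.70, +2.17);  n_4 = (+0.9517, -0.3070)
edge 5: e_5 = (-0.41, +1.23);  n_5 = (+0.9487, +0.3162)
∠(n_4, n_5) = 36.31°
δ = |180° − 36.31°| = 143.69°
143.69° > 2α = 48.46°  →  invalid

δ = 143.69°, invalid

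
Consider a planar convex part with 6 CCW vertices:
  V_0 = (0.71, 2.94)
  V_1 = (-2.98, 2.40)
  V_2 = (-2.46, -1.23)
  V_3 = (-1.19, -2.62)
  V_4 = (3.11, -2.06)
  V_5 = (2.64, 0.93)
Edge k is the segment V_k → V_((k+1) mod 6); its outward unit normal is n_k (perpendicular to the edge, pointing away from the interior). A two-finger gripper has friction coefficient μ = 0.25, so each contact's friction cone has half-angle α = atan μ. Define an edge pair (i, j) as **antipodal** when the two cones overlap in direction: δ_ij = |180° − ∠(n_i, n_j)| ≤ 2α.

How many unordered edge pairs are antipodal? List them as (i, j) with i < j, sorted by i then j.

count = 3; pairs: (0,3), (1,4), (2,5)

α = atan 0.25 = 14.04°;  2α = 28.07°
n_0 = (-0.1448, +0.9895)
n_1 = (-0.9899, -0.1418)
n_2 = (-0.7383, -0.6745)
n_3 = (+0.1291, -0.9916)
n_4 = (+0.9879, +0.1553)
n_5 = (+0.7213, +0.6926)
  (0,1): δ = 90.17°  ·
  (0,2): δ = 55.91°  ·
  (0,3): δ = 0.91°  ✓
  (0,4): δ = 90.61°  ·
  (0,5): δ = 125.51°  ·
  (1,2): δ = 145.74°  ·
  (1,3): δ = 90.73°  ·
  (1,4): δ = 0.78°  ✓
  (1,5): δ = 35.68°  ·
  (2,3): δ = 125.00°  ·
  (2,4): δ = 33.48°  ·
  (2,5): δ = 1.42°  ✓
  (3,4): δ = 88.49°  ·
  (3,5): δ = 53.58°  ·
  (4,5): δ = 145.10°  ·
antipodal pairs: 3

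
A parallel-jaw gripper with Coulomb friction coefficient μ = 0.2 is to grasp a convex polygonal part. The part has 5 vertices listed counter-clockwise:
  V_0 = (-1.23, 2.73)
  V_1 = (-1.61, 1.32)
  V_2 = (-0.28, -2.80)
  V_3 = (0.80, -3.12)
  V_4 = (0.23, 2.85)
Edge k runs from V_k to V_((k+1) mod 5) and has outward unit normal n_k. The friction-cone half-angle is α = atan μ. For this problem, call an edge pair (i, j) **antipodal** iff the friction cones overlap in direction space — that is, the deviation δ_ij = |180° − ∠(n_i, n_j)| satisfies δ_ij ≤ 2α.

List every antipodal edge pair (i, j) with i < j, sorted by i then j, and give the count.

α = atan 0.2 = 11.31°;  2α = 22.62°
n_0 = (-0.9655, +0.2602)
n_1 = (-0.9516, -0.3072)
n_2 = (-0.2841, -0.9588)
n_3 = (+0.9955, +0.0950)
n_4 = (-0.0819, +0.9966)
  (0,1): δ = 147.03°  ·
  (0,2): δ = 91.42°  ·
  (0,3): δ = 20.54°  ✓
  (0,4): δ = 109.78°  ·
  (1,2): δ = 124.40°  ·
  (1,3): δ = 12.44°  ✓
  (1,4): δ = 76.81°  ·
  (2,3): δ = 68.04°  ·
  (2,4): δ = 21.20°  ✓
  (3,4): δ = 90.76°  ·
antipodal pairs: 3

count = 3; pairs: (0,3), (1,3), (2,4)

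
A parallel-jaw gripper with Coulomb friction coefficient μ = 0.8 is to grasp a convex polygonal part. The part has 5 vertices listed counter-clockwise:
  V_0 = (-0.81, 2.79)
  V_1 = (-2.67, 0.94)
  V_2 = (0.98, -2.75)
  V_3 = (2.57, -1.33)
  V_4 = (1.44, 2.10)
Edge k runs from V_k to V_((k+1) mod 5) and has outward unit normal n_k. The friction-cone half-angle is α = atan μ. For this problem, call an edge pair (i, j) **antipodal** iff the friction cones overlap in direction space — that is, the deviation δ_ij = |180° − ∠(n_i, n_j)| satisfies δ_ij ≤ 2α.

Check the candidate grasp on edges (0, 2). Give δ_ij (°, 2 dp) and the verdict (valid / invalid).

δ = 3.08°, valid

α = atan 0.8 = 38.66°;  2α = 77.32°
edge 0: e_0 = (-1.86, -1.85);  n_0 = (-0.7052, +0.7090)
edge 2: e_2 = (+1.59, +1.42);  n_2 = (+0.6661, -0.7459)
∠(n_0, n_2) = 176.92°
δ = |180° − 176.92°| = 3.08°
3.08° ≤ 2α = 77.32°  →  valid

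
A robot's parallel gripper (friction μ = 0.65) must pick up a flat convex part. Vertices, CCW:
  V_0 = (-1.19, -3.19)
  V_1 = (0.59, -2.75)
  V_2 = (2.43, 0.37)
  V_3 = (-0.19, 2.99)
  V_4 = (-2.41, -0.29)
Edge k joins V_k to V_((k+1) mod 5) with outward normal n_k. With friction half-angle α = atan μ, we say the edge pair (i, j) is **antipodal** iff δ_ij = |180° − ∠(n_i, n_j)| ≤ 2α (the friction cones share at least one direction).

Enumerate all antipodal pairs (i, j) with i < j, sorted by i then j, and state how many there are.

count = 5; pairs: (0,2), (0,3), (1,3), (1,4), (2,4)

α = atan 0.65 = 33.02°;  2α = 66.05°
n_0 = (+0.2400, -0.9708)
n_1 = (+0.8614, -0.5080)
n_2 = (+0.7071, +0.7071)
n_3 = (-0.8281, +0.5605)
n_4 = (-0.9218, -0.3878)
  (0,1): δ = 134.41°  ·
  (0,2): δ = 58.88°  ✓
  (0,3): δ = 42.02°  ✓
  (0,4): δ = 98.93°  ·
  (1,2): δ = 104.47°  ·
  (1,3): δ = 3.56°  ✓
  (1,4): δ = 53.35°  ✓
  (2,3): δ = 79.09°  ·
  (2,4): δ = 22.18°  ✓
  (3,4): δ = 123.09°  ·
antipodal pairs: 5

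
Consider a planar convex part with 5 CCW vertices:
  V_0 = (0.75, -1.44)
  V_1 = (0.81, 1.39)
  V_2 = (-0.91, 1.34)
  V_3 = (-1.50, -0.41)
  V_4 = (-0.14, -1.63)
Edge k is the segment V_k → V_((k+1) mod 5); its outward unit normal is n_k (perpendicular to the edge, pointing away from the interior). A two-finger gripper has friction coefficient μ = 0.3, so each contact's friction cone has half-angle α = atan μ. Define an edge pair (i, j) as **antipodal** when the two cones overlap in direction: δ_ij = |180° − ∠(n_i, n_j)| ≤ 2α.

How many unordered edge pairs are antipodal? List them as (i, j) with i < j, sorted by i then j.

count = 2; pairs: (0,2), (1,4)

α = atan 0.3 = 16.70°;  2α = 33.40°
n_0 = (+0.9998, -0.0212)
n_1 = (-0.0291, +0.9996)
n_2 = (-0.9476, +0.3195)
n_3 = (-0.6678, -0.7444)
n_4 = (+0.2088, -0.9780)
  (0,1): δ = 87.12°  ·
  (0,2): δ = 17.42°  ✓
  (0,3): δ = 49.32°  ·
  (0,4): δ = 103.27°  ·
  (1,2): δ = 110.30°  ·
  (1,3): δ = 43.56°  ·
  (1,4): δ = 10.39°  ✓
  (2,3): δ = 113.26°  ·
  (2,4): δ = 59.32°  ·
  (3,4): δ = 126.06°  ·
antipodal pairs: 2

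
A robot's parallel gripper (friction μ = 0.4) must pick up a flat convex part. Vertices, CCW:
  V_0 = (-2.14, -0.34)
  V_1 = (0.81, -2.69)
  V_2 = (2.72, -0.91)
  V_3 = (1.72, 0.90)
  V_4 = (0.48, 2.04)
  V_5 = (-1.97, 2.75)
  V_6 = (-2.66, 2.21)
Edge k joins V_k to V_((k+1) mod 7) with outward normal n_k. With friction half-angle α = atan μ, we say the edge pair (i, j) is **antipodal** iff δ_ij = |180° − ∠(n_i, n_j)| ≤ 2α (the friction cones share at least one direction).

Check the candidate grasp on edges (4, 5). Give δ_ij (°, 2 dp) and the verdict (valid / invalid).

α = atan 0.4 = 21.80°;  2α = 43.60°
edge 4: e_4 = (-2.45, +0.71);  n_4 = (+0.2783, +0.9605)
edge 5: e_5 = (-0.69, -0.54);  n_5 = (-0.6163, +0.7875)
∠(n_4, n_5) = 54.21°
δ = |180° − 54.21°| = 125.79°
125.79° > 2α = 43.60°  →  invalid

δ = 125.79°, invalid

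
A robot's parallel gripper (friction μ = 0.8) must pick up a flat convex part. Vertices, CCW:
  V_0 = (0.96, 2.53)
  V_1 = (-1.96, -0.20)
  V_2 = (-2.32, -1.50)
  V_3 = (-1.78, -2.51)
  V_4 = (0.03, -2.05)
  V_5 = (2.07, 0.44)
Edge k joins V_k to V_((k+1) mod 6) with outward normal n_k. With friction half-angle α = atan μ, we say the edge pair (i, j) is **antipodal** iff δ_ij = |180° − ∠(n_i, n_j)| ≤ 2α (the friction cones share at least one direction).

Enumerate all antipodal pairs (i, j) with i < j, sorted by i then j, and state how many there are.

count = 9; pairs: (0,3), (0,4), (0,5), (1,3), (1,4), (1,5), (2,4), (2,5), (3,5)

α = atan 0.8 = 38.66°;  2α = 77.32°
n_0 = (-0.6829, +0.7305)
n_1 = (-0.9637, +0.2669)
n_2 = (-0.8819, -0.4715)
n_3 = (+0.2463, -0.9692)
n_4 = (+0.7735, -0.6337)
n_5 = (+0.8832, +0.4691)
  (0,1): δ = 148.55°  ·
  (0,2): δ = 104.94°  ·
  (0,3): δ = 28.81°  ✓
  (0,4): δ = 7.60°  ✓
  (0,5): δ = 74.90°  ✓
  (1,2): δ = 136.39°  ·
  (1,3): δ = 60.26°  ✓
  (1,4): δ = 23.85°  ✓
  (1,5): δ = 43.45°  ✓
  (2,3): δ = 103.87°  ·
  (2,4): δ = 67.46°  ✓
  (2,5): δ = 0.16°  ✓
  (3,4): δ = 143.59°  ·
  (3,5): δ = 76.29°  ✓
  (4,5): δ = 112.70°  ·
antipodal pairs: 9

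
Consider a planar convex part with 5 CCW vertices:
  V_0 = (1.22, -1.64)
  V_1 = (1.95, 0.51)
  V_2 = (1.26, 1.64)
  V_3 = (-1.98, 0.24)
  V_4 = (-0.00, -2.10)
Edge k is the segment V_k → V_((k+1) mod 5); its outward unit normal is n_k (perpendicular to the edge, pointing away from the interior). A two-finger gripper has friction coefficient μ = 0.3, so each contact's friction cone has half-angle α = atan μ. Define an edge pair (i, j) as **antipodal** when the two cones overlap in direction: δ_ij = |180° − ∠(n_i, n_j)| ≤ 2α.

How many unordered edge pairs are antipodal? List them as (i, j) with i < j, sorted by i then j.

α = atan 0.3 = 16.70°;  2α = 33.40°
n_0 = (+0.9469, -0.3215)
n_1 = (+0.8535, +0.5211)
n_2 = (-0.3967, +0.9180)
n_3 = (-0.7634, -0.6459)
n_4 = (+0.3528, -0.9357)
  (0,1): δ = 129.84°  ·
  (0,2): δ = 47.88°  ·
  (0,3): δ = 58.99°  ·
  (0,4): δ = 129.41°  ·
  (1,2): δ = 98.04°  ·
  (1,3): δ = 8.83°  ✓
  (1,4): δ = 79.25°  ·
  (2,3): δ = 73.13°  ·
  (2,4): δ = 2.71°  ✓
  (3,4): δ = 109.58°  ·
antipodal pairs: 2

count = 2; pairs: (1,3), (2,4)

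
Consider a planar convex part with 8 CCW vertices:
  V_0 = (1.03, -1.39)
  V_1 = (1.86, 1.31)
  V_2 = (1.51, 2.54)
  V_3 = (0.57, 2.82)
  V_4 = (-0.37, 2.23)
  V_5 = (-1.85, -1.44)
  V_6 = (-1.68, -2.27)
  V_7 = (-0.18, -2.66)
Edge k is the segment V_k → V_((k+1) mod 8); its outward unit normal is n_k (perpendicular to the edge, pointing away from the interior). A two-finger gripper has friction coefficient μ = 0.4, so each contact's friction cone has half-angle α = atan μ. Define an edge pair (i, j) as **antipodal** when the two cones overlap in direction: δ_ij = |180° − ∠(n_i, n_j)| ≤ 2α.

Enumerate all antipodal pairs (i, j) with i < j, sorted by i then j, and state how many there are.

count = 8; pairs: (0,3), (0,4), (0,5), (1,4), (1,5), (2,6), (3,7), (4,7)

α = atan 0.4 = 21.80°;  2α = 43.60°
n_0 = (+0.9559, -0.2938)
n_1 = (+0.9618, +0.2737)
n_2 = (+0.2855, +0.9584)
n_3 = (-0.5316, +0.8470)
n_4 = (-0.9274, +0.3740)
n_5 = (-0.9797, -0.2007)
n_6 = (-0.2516, -0.9678)
n_7 = (+0.7240, -0.6898)
  (0,1): δ = 147.03°  ·
  (0,2): δ = 89.50°  ·
  (0,3): δ = 40.80°  ✓
  (0,4): δ = 4.87°  ✓
  (0,5): δ = 28.66°  ✓
  (0,6): δ = 92.51°  ·
  (0,7): δ = 153.47°  ·
  (1,2): δ = 122.47°  ·
  (1,3): δ = 73.77°  ·
  (1,4): δ = 37.85°  ✓
  (1,5): δ = 4.31°  ✓
  (1,6): δ = 59.54°  ·
  (1,7): δ = 120.50°  ·
  (2,3): δ = 131.30°  ·
  (2,4): δ = 95.38°  ·
  (2,5): δ = 61.84°  ·
  (2,6): δ = 2.01°  ✓
  (2,7): δ = 62.97°  ·
  (3,4): δ = 144.08°  ·
  (3,5): δ = 110.54°  ·
  (3,6): δ = 46.69°  ·
  (3,7): δ = 14.27°  ✓
  (4,5): δ = 146.46°  ·
  (4,6): δ = 82.61°  ·
  (4,7): δ = 21.65°  ✓
  (5,6): δ = 116.15°  ·
  (5,7): δ = 55.19°  ·
  (6,7): δ = 119.04°  ·
antipodal pairs: 8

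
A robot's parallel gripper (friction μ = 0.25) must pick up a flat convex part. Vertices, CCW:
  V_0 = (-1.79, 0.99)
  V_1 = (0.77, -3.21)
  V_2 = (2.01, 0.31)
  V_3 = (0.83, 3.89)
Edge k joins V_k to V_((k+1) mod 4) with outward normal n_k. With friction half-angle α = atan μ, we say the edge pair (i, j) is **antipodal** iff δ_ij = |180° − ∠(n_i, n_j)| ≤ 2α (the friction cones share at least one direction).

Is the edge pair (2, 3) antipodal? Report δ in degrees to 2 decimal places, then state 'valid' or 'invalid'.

δ = 60.34°, invalid

α = atan 0.25 = 14.04°;  2α = 28.07°
edge 2: e_2 = (-1.18, +3.58);  n_2 = (+0.9497, +0.3130)
edge 3: e_3 = (-2.62, -2.90);  n_3 = (-0.7420, +0.6704)
∠(n_2, n_3) = 119.66°
δ = |180° − 119.66°| = 60.34°
60.34° > 2α = 28.07°  →  invalid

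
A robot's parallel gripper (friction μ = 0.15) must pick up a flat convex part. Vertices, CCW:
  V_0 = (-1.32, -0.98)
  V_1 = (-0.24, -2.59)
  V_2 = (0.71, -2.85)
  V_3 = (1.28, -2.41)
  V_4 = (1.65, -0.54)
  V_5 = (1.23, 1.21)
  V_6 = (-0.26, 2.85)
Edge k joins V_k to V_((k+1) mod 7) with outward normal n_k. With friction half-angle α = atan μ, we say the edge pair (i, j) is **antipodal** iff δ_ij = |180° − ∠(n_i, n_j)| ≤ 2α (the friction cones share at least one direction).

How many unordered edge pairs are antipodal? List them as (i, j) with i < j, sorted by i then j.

count = 2; pairs: (0,5), (3,6)

α = atan 0.15 = 8.53°;  2α = 17.06°
n_0 = (-0.8305, -0.5571)
n_1 = (-0.2640, -0.9645)
n_2 = (+0.6111, -0.7916)
n_3 = (+0.9810, -0.1941)
n_4 = (+0.9724, +0.2334)
n_5 = (+0.7401, +0.6724)
n_6 = (-0.9638, +0.2667)
  (0,1): δ = 139.16°  ·
  (0,2): δ = 86.19°  ·
  (0,3): δ = 45.05°  ·
  (0,4): δ = 20.36°  ·
  (0,5): δ = 8.40°  ✓
  (0,6): δ = 130.68°  ·
  (1,2): δ = 127.03°  ·
  (1,3): δ = 85.89°  ·
  (1,4): δ = 61.20°  ·
  (1,5): δ = 32.44°  ·
  (1,6): δ = 89.84°  ·
  (2,3): δ = 138.86°  ·
  (2,4): δ = 114.17°  ·
  (2,5): δ = 85.41°  ·
  (2,6): δ = 36.86°  ·
  (3,4): δ = 155.31°  ·
  (3,5): δ = 126.55°  ·
  (3,6): δ = 4.28°  ✓
  (4,5): δ = 151.24°  ·
  (4,6): δ = 28.97°  ·
  (5,6): δ = 57.73°  ·
antipodal pairs: 2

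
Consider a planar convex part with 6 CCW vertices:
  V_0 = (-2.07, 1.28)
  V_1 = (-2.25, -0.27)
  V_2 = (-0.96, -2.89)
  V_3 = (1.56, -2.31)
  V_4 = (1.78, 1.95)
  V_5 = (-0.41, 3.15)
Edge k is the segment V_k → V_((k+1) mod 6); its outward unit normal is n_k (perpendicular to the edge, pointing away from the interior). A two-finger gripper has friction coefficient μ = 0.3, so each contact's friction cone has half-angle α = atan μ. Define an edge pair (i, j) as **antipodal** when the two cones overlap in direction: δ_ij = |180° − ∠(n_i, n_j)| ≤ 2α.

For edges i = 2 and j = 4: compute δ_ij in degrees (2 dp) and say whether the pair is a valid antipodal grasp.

α = atan 0.3 = 16.70°;  2α = 33.40°
edge 2: e_2 = (+2.52, +0.58);  n_2 = (+0.2243, -0.9745)
edge 4: e_4 = (-2.19, +1.20);  n_4 = (+0.4805, +0.8770)
∠(n_2, n_4) = 138.32°
δ = |180° − 138.32°| = 41.68°
41.68° > 2α = 33.40°  →  invalid

δ = 41.68°, invalid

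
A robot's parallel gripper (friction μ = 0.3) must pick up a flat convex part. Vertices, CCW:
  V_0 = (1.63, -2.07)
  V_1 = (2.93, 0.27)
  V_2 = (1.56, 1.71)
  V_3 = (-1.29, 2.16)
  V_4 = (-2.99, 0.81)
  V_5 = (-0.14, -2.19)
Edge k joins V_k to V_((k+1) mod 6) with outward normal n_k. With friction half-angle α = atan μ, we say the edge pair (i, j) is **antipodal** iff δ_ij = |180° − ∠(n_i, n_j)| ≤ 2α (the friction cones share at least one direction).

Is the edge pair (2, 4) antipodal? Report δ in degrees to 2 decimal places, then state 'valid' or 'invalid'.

δ = 37.50°, invalid

α = atan 0.3 = 16.70°;  2α = 33.40°
edge 2: e_2 = (-2.85, +0.45);  n_2 = (+0.1560, +0.9878)
edge 4: e_4 = (+2.85, -3.00);  n_4 = (-0.7250, -0.6887)
∠(n_2, n_4) = 142.50°
δ = |180° − 142.50°| = 37.50°
37.50° > 2α = 33.40°  →  invalid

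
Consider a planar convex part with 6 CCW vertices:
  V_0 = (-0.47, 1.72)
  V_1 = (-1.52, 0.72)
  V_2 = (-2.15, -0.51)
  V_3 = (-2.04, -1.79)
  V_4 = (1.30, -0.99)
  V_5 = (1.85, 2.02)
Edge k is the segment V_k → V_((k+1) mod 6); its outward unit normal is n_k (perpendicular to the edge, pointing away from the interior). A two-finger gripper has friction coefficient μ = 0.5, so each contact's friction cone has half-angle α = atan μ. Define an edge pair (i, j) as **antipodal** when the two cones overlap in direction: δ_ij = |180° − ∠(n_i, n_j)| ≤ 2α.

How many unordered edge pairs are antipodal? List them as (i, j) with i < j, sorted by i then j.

α = atan 0.5 = 26.57°;  2α = 53.13°
n_0 = (-0.6897, +0.7241)
n_1 = (-0.8900, +0.4559)
n_2 = (-0.9963, -0.0856)
n_3 = (+0.2329, -0.9725)
n_4 = (+0.9837, -0.1797)
n_5 = (-0.1282, +0.9917)
  (0,1): δ = 160.72°  ·
  (0,2): δ = 128.69°  ·
  (0,3): δ = 30.13°  ✓
  (0,4): δ = 36.04°  ✓
  (0,5): δ = 143.77°  ·
  (1,2): δ = 147.97°  ·
  (1,3): δ = 49.41°  ✓
  (1,4): δ = 16.77°  ✓
  (1,5): δ = 124.49°  ·
  (2,3): δ = 81.44°  ·
  (2,4): δ = 15.27°  ✓
  (2,5): δ = 92.46°  ·
  (3,4): δ = 113.82°  ·
  (3,5): δ = 6.10°  ✓
  (4,5): δ = 72.28°  ·
antipodal pairs: 6

count = 6; pairs: (0,3), (0,4), (1,3), (1,4), (2,4), (3,5)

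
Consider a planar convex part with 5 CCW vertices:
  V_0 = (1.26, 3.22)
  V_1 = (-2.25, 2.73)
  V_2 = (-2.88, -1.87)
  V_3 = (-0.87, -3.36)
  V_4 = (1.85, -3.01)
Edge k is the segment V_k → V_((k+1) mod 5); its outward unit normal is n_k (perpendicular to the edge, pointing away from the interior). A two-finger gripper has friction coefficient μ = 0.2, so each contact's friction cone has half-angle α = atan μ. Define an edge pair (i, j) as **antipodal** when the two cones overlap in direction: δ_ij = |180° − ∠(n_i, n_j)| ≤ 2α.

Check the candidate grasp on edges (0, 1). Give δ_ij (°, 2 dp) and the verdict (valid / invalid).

δ = 105.75°, invalid

α = atan 0.2 = 11.31°;  2α = 22.62°
edge 0: e_0 = (-3.51, -0.49);  n_0 = (-0.1383, +0.9904)
edge 1: e_1 = (-0.63, -4.60);  n_1 = (-0.9908, +0.1357)
∠(n_0, n_1) = 74.25°
δ = |180° − 74.25°| = 105.75°
105.75° > 2α = 22.62°  →  invalid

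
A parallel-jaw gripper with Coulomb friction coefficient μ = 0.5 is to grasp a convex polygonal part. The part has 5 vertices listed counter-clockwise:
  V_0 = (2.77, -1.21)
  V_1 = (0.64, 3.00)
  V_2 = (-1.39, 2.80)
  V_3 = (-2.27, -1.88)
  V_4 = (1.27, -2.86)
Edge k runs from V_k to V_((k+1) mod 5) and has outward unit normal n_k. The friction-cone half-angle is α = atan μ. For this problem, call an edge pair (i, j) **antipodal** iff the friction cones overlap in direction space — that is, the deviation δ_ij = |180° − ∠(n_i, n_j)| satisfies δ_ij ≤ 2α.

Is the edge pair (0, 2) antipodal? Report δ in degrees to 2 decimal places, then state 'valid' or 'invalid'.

α = atan 0.5 = 26.57°;  2α = 53.13°
edge 0: e_0 = (-2.13, +4.21);  n_0 = (+0.8923, +0.4514)
edge 2: e_2 = (-0.88, -4.68);  n_2 = (-0.9828, +0.1848)
∠(n_0, n_2) = 142.51°
δ = |180° − 142.51°| = 37.49°
37.49° ≤ 2α = 53.13°  →  valid

δ = 37.49°, valid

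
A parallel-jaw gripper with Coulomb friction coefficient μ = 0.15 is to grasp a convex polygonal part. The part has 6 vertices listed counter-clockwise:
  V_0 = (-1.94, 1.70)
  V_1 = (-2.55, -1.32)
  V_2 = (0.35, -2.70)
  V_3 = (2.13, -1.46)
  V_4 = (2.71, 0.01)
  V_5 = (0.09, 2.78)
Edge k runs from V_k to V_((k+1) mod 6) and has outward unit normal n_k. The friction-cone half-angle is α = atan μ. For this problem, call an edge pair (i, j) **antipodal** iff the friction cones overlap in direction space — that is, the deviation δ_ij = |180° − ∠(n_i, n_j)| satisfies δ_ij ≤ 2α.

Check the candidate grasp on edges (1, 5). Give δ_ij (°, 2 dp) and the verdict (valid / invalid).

α = atan 0.15 = 8.53°;  2α = 17.06°
edge 1: e_1 = (+2.90, -1.38);  n_1 = (-0.4297, -0.9030)
edge 5: e_5 = (-2.03, -1.08);  n_5 = (-0.4697, +0.8828)
∠(n_1, n_5) = 126.54°
δ = |180° − 126.54°| = 53.46°
53.46° > 2α = 17.06°  →  invalid

δ = 53.46°, invalid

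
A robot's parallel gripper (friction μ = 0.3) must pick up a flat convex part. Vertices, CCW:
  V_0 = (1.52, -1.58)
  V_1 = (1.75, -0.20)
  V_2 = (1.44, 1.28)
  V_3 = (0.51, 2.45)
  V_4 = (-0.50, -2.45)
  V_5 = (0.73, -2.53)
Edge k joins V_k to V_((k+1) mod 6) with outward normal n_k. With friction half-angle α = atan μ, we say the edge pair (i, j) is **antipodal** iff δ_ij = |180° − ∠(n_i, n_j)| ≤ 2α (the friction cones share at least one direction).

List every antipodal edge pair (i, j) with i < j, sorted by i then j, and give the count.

α = atan 0.3 = 16.70°;  2α = 33.40°
n_0 = (+0.9864, -0.1644)
n_1 = (+0.9788, +0.2050)
n_2 = (+0.7828, +0.6222)
n_3 = (-0.9794, +0.2019)
n_4 = (-0.0649, -0.9979)
n_5 = (+0.7689, -0.6394)
  (0,1): δ = 158.71°  ·
  (0,2): δ = 132.06°  ·
  (0,3): δ = 2.18°  ✓
  (0,4): δ = 95.74°  ·
  (0,5): δ = 149.72°  ·
  (1,2): δ = 153.35°  ·
  (1,3): δ = 23.48°  ✓
  (1,4): δ = 74.45°  ·
  (1,5): δ = 128.42°  ·
  (2,3): δ = 50.13°  ·
  (2,4): δ = 47.80°  ·
  (2,5): δ = 101.77°  ·
  (3,4): δ = 82.07°  ·
  (3,5): δ = 28.10°  ✓
  (4,5): δ = 126.02°  ·
antipodal pairs: 3

count = 3; pairs: (0,3), (1,3), (3,5)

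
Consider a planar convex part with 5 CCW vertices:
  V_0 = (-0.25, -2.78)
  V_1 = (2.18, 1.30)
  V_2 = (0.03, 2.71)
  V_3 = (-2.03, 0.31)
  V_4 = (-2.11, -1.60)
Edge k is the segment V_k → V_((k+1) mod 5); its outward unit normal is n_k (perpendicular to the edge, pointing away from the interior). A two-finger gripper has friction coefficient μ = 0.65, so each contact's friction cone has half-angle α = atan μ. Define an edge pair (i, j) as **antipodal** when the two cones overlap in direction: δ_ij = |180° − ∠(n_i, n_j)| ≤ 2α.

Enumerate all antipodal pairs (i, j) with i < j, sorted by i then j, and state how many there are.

α = atan 0.65 = 33.02°;  2α = 66.05°
n_0 = (+0.8592, -0.5117)
n_1 = (+0.5484, +0.8362)
n_2 = (-0.7588, +0.6513)
n_3 = (-0.9991, +0.0418)
n_4 = (-0.5357, -0.8444)
  (0,1): δ = 92.48°  ·
  (0,2): δ = 9.86°  ✓
  (0,3): δ = 28.38°  ✓
  (0,4): δ = 88.39°  ·
  (1,2): δ = 97.38°  ·
  (1,3): δ = 59.14°  ✓
  (1,4): δ = 0.87°  ✓
  (2,3): δ = 141.76°  ·
  (2,4): δ = 81.75°  ·
  (3,4): δ = 119.99°  ·
antipodal pairs: 4

count = 4; pairs: (0,2), (0,3), (1,3), (1,4)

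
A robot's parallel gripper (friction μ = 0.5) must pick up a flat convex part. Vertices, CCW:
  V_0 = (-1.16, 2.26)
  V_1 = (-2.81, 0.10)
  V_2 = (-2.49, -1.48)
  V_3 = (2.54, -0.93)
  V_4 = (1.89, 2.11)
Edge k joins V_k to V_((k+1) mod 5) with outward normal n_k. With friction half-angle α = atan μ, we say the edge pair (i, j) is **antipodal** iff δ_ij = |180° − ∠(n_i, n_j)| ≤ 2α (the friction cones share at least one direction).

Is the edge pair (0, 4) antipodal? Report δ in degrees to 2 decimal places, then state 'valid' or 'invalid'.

δ = 124.56°, invalid

α = atan 0.5 = 26.57°;  2α = 53.13°
edge 0: e_0 = (-1.65, -2.16);  n_0 = (-0.7947, +0.6070)
edge 4: e_4 = (-3.05, +0.15);  n_4 = (+0.0491, +0.9988)
∠(n_0, n_4) = 55.44°
δ = |180° − 55.44°| = 124.56°
124.56° > 2α = 53.13°  →  invalid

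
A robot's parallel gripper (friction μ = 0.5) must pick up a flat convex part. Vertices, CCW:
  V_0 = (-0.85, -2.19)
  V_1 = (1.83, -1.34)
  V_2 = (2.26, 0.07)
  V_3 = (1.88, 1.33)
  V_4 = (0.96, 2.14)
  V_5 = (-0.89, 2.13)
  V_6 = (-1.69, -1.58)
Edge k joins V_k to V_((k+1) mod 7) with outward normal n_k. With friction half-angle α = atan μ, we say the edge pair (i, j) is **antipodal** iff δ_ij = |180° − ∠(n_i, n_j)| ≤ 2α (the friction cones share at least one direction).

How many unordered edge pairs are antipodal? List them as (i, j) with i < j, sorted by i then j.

α = atan 0.5 = 26.57°;  2α = 53.13°
n_0 = (+0.3023, -0.9532)
n_1 = (+0.9565, -0.2917)
n_2 = (+0.9574, +0.2887)
n_3 = (+0.6608, +0.7506)
n_4 = (-0.0054, +1.0000)
n_5 = (-0.9775, +0.2108)
n_6 = (-0.5876, -0.8092)
  (0,1): δ = 124.56°  ·
  (0,2): δ = 90.81°  ·
  (0,3): δ = 58.96°  ·
  (0,4): δ = 17.29°  ✓
  (0,5): δ = 60.23°  ·
  (0,6): δ = 126.42°  ·
  (1,2): δ = 146.26°  ·
  (1,3): δ = 114.40°  ·
  (1,4): δ = 72.73°  ·
  (1,5): δ = 4.79°  ✓
  (1,6): δ = 70.97°  ·
  (2,3): δ = 148.14°  ·
  (2,4): δ = 106.47°  ·
  (2,5): δ = 28.95°  ✓
  (2,6): δ = 37.23°  ✓
  (3,4): δ = 138.33°  ·
  (3,5): δ = 60.81°  ·
  (3,6): δ = 5.38°  ✓
  (4,5): δ = 102.48°  ·
  (4,6): δ = 36.30°  ✓
  (5,6): δ = 113.82°  ·
antipodal pairs: 6

count = 6; pairs: (0,4), (1,5), (2,5), (2,6), (3,6), (4,6)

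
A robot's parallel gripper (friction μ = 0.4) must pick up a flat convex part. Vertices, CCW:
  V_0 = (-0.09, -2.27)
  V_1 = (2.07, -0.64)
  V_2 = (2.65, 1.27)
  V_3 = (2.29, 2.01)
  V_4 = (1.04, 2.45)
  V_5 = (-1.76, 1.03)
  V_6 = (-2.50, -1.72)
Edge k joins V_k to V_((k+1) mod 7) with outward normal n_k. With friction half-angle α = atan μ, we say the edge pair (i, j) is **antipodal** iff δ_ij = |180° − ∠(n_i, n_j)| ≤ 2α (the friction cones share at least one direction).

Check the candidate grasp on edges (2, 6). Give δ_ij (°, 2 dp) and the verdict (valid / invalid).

α = atan 0.4 = 21.80°;  2α = 43.60°
edge 2: e_2 = (-0.36, +0.74);  n_2 = (+0.8992, +0.4375)
edge 6: e_6 = (+2.41, -0.55);  n_6 = (-0.2225, -0.9749)
∠(n_2, n_6) = 128.80°
δ = |180° − 128.80°| = 51.20°
51.20° > 2α = 43.60°  →  invalid

δ = 51.20°, invalid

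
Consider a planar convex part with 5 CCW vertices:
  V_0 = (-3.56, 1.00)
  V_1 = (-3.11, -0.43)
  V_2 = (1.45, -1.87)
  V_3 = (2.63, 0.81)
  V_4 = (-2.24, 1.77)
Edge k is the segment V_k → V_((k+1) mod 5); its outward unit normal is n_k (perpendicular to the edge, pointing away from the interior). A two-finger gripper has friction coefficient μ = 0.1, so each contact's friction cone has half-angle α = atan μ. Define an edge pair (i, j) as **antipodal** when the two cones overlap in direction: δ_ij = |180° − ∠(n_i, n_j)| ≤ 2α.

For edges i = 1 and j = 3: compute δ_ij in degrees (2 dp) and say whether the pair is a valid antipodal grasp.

α = atan 0.1 = 5.71°;  2α = 11.42°
edge 1: e_1 = (+4.56, -1.44);  n_1 = (-0.3011, -0.9536)
edge 3: e_3 = (-4.87, +0.96);  n_3 = (+0.1934, +0.9811)
∠(n_1, n_3) = 173.63°
δ = |180° − 173.63°| = 6.37°
6.37° ≤ 2α = 11.42°  →  valid

δ = 6.37°, valid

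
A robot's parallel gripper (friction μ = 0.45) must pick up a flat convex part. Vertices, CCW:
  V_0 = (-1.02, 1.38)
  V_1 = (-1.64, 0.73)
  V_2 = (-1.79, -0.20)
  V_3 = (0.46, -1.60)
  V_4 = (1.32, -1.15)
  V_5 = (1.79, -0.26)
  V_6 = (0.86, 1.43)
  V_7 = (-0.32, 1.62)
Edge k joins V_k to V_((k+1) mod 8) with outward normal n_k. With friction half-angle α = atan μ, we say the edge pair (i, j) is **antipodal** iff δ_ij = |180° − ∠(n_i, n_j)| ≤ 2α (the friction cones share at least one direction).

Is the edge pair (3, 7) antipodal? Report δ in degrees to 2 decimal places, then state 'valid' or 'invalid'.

δ = 8.70°, valid

α = atan 0.45 = 24.23°;  2α = 48.46°
edge 3: e_3 = (+0.86, +0.45);  n_3 = (+0.4636, -0.8860)
edge 7: e_7 = (-0.70, -0.24);  n_7 = (-0.3243, +0.9459)
∠(n_3, n_7) = 171.30°
δ = |180° − 171.30°| = 8.70°
8.70° ≤ 2α = 48.46°  →  valid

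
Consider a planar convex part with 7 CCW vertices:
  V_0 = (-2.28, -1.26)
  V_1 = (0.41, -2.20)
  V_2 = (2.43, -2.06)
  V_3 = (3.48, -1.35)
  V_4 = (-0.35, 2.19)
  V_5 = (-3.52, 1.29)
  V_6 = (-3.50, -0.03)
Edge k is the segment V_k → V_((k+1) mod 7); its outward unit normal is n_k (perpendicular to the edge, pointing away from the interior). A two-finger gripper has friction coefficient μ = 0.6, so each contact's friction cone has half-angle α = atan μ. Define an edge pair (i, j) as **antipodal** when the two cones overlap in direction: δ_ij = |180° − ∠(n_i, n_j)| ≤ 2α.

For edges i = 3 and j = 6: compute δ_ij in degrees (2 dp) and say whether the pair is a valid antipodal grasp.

α = atan 0.6 = 30.96°;  2α = 61.93°
edge 3: e_3 = (-3.83, +3.54);  n_3 = (+0.6788, +0.7344)
edge 6: e_6 = (+1.22, -1.23);  n_6 = (-0.7100, -0.7042)
∠(n_3, n_6) = 177.51°
δ = |180° − 177.51°| = 2.49°
2.49° ≤ 2α = 61.93°  →  valid

δ = 2.49°, valid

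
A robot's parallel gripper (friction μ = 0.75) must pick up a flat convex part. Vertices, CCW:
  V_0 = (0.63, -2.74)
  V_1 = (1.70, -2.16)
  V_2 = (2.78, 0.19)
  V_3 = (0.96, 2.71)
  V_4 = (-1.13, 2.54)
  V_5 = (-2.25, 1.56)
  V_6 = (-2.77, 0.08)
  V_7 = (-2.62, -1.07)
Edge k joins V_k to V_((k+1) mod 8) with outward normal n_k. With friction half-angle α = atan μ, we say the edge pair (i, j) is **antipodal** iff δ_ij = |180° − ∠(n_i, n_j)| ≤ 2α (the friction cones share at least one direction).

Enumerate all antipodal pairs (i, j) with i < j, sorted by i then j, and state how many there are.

α = atan 0.75 = 36.87°;  2α = 73.74°
n_0 = (+0.4765, -0.8791)
n_1 = (+0.9086, -0.4176)
n_2 = (+0.8107, +0.5855)
n_3 = (-0.0811, +0.9967)
n_4 = (-0.6585, +0.7526)
n_5 = (-0.9435, +0.3315)
n_6 = (-0.9916, -0.1293)
n_7 = (-0.4570, -0.8894)
  (0,1): δ = 143.14°  ·
  (0,2): δ = 82.62°  ·
  (0,3): δ = 23.81°  ✓
  (0,4): δ = 12.73°  ✓
  (0,5): δ = 42.18°  ✓
  (0,6): δ = 68.97°  ✓
  (0,7): δ = 124.34°  ·
  (1,2): δ = 119.48°  ·
  (1,3): δ = 60.67°  ✓
  (1,4): δ = 24.13°  ✓
  (1,5): δ = 5.32°  ✓
  (1,6): δ = 32.11°  ✓
  (1,7): δ = 87.49°  ·
  (2,3): δ = 121.19°  ·
  (2,4): δ = 84.65°  ·
  (2,5): δ = 55.20°  ✓
  (2,6): δ = 28.41°  ✓
  (2,7): δ = 26.97°  ✓
  (3,4): δ = 143.46°  ·
  (3,5): δ = 114.01°  ·
  (3,6): δ = 87.22°  ·
  (3,7): δ = 31.85°  ✓
  (4,5): δ = 150.54°  ·
  (4,6): δ = 123.75°  ·
  (4,7): δ = 68.38°  ✓
  (5,6): δ = 153.21°  ·
  (5,7): δ = 97.84°  ·
  (6,7): δ = 124.63°  ·
antipodal pairs: 13

count = 13; pairs: (0,3), (0,4), (0,5), (0,6), (1,3), (1,4), (1,5), (1,6), (2,5), (2,6), (2,7), (3,7), (4,7)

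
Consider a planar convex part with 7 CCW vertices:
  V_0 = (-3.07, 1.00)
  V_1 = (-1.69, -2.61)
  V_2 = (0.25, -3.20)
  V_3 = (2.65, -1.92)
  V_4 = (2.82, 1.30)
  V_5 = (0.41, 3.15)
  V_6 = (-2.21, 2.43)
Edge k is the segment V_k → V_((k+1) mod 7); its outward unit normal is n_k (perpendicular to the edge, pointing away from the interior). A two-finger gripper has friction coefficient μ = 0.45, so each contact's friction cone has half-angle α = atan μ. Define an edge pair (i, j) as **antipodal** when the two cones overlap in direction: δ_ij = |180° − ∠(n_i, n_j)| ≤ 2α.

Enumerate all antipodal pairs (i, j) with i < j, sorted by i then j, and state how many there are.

count = 7; pairs: (0,3), (0,4), (1,4), (1,5), (2,5), (2,6), (3,6)

α = atan 0.45 = 24.23°;  2α = 48.46°
n_0 = (-0.9341, -0.3571)
n_1 = (-0.2910, -0.9567)
n_2 = (+0.4706, -0.8824)
n_3 = (+0.9986, -0.0527)
n_4 = (+0.6089, +0.7932)
n_5 = (-0.2650, +0.9643)
n_6 = (-0.8570, +0.5154)
  (0,1): δ = 127.84°  ·
  (0,2): δ = 82.85°  ·
  (0,3): δ = 23.94°  ✓
  (0,4): δ = 31.57°  ✓
  (0,5): δ = 84.45°  ·
  (0,6): δ = 128.06°  ·
  (1,2): δ = 135.01°  ·
  (1,3): δ = 76.11°  ·
  (1,4): δ = 20.60°  ✓
  (1,5): δ = 32.28°  ✓
  (1,6): δ = 75.89°  ·
  (2,3): δ = 121.09°  ·
  (2,4): δ = 65.58°  ·
  (2,5): δ = 12.71°  ✓
  (2,6): δ = 30.90°  ✓
  (3,4): δ = 124.49°  ·
  (3,5): δ = 71.61°  ·
  (3,6): δ = 28.00°  ✓
  (4,5): δ = 127.12°  ·
  (4,6): δ = 83.51°  ·
  (5,6): δ = 136.39°  ·
antipodal pairs: 7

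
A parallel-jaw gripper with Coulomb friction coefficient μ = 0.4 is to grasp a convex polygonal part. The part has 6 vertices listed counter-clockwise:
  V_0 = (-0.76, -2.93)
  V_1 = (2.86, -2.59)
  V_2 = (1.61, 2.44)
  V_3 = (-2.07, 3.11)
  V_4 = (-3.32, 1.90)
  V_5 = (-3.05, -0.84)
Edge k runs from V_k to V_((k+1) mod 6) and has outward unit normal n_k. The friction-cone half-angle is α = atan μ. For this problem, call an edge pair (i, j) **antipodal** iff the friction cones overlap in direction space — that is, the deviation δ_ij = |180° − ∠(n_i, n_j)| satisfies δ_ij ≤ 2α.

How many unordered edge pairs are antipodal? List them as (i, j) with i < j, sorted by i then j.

count = 5; pairs: (0,2), (0,3), (1,4), (1,5), (2,5)

α = atan 0.4 = 21.80°;  2α = 43.60°
n_0 = (+0.0935, -0.9956)
n_1 = (+0.9705, +0.2412)
n_2 = (+0.1791, +0.9838)
n_3 = (-0.6955, +0.7185)
n_4 = (-0.9952, -0.0981)
n_5 = (-0.6741, -0.7386)
  (0,1): δ = 81.41°  ·
  (0,2): δ = 15.68°  ✓
  (0,3): δ = 38.70°  ✓
  (0,4): δ = 90.26°  ·
  (0,5): δ = 132.25°  ·
  (1,2): δ = 114.27°  ·
  (1,3): δ = 59.89°  ·
  (1,4): δ = 8.33°  ✓
  (1,5): δ = 33.66°  ✓
  (2,3): δ = 125.61°  ·
  (2,4): δ = 74.05°  ·
  (2,5): δ = 32.07°  ✓
  (3,4): δ = 128.44°  ·
  (3,5): δ = 86.45°  ·
  (4,5): δ = 138.01°  ·
antipodal pairs: 5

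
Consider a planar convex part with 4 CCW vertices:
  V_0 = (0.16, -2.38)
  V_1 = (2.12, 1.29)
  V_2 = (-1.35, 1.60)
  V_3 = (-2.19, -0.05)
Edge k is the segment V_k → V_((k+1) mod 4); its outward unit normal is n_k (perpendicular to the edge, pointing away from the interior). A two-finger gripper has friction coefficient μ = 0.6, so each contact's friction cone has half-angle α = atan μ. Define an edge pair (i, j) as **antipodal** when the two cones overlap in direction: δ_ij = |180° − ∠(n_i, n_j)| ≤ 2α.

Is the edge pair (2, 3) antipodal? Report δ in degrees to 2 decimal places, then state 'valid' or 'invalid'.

α = atan 0.6 = 30.96°;  2α = 61.93°
edge 2: e_2 = (-0.84, -1.65);  n_2 = (-0.8912, +0.4537)
edge 3: e_3 = (+2.35, -2.33);  n_3 = (-0.7041, -0.7101)
∠(n_2, n_3) = 72.23°
δ = |180° − 72.23°| = 107.77°
107.77° > 2α = 61.93°  →  invalid

δ = 107.77°, invalid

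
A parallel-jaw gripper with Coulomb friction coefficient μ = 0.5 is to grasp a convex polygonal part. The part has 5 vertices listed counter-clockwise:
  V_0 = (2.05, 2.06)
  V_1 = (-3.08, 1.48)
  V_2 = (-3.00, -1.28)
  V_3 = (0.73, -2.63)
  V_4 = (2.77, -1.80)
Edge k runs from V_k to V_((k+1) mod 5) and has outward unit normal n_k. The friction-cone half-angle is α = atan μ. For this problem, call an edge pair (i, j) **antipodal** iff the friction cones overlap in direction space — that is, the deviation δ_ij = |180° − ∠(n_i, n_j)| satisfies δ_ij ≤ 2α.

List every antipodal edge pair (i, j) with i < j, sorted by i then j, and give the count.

α = atan 0.5 = 26.57°;  2α = 53.13°
n_0 = (-0.1123, +0.9937)
n_1 = (-0.9996, -0.0290)
n_2 = (-0.3403, -0.9403)
n_3 = (+0.3769, -0.9263)
n_4 = (+0.9830, +0.1834)
  (0,1): δ = 94.79°  ·
  (0,2): δ = 26.35°  ✓
  (0,3): δ = 15.69°  ✓
  (0,4): δ = 94.12°  ·
  (1,2): δ = 111.56°  ·
  (1,3): δ = 69.52°  ·
  (1,4): δ = 8.91°  ✓
  (2,3): δ = 137.96°  ·
  (2,4): δ = 59.54°  ·
  (3,4): δ = 101.57°  ·
antipodal pairs: 3

count = 3; pairs: (0,2), (0,3), (1,4)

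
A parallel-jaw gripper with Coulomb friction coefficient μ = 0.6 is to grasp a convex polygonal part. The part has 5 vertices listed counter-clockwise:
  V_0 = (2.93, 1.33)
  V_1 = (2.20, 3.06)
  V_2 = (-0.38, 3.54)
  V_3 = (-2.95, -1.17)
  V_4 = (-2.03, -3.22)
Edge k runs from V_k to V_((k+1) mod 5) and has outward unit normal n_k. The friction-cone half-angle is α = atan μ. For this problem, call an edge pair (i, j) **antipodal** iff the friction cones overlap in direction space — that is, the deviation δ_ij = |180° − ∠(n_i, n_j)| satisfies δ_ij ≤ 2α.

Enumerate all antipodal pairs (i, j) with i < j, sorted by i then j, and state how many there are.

count = 5; pairs: (0,2), (0,3), (1,3), (1,4), (2,4)

α = atan 0.6 = 30.96°;  2α = 61.93°
n_0 = (+0.9213, +0.3888)
n_1 = (+0.1829, +0.9831)
n_2 = (-0.8778, +0.4790)
n_3 = (-0.9123, -0.4094)
n_4 = (+0.6760, -0.7369)
  (0,1): δ = 123.42°  ·
  (0,2): δ = 51.50°  ✓
  (0,3): δ = 1.29°  ✓
  (0,4): δ = 109.65°  ·
  (1,2): δ = 108.08°  ·
  (1,3): δ = 55.29°  ✓
  (1,4): δ = 53.07°  ✓
  (2,3): δ = 127.21°  ·
  (2,4): δ = 18.85°  ✓
  (3,4): δ = 71.64°  ·
antipodal pairs: 5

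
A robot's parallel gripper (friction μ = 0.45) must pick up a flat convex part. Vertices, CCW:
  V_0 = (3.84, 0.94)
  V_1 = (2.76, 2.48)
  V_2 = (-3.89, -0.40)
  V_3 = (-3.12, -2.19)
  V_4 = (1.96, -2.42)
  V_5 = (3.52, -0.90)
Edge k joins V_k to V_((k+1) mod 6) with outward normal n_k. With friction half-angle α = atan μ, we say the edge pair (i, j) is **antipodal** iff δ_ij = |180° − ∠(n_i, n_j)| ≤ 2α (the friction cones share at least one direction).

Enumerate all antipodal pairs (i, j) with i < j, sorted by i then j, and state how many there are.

α = atan 0.45 = 24.23°;  2α = 48.46°
n_0 = (+0.8187, +0.5742)
n_1 = (-0.3974, +0.9176)
n_2 = (-0.9186, -0.3952)
n_3 = (-0.0452, -0.9990)
n_4 = (+0.6979, -0.7162)
n_5 = (+0.9852, -0.1713)
  (0,1): δ = 101.63°  ·
  (0,2): δ = 11.77°  ✓
  (0,3): δ = 52.37°  ·
  (0,4): δ = 99.21°  ·
  (0,5): δ = 135.09°  ·
  (1,2): δ = 90.14°  ·
  (1,3): δ = 26.01°  ✓
  (1,4): δ = 20.84°  ✓
  (1,5): δ = 56.72°  ·
  (2,3): δ = 115.87°  ·
  (2,4): δ = 69.02°  ·
  (2,5): δ = 33.14°  ✓
  (3,4): δ = 133.15°  ·
  (3,5): δ = 97.27°  ·
  (4,5): δ = 144.12°  ·
antipodal pairs: 4

count = 4; pairs: (0,2), (1,3), (1,4), (2,5)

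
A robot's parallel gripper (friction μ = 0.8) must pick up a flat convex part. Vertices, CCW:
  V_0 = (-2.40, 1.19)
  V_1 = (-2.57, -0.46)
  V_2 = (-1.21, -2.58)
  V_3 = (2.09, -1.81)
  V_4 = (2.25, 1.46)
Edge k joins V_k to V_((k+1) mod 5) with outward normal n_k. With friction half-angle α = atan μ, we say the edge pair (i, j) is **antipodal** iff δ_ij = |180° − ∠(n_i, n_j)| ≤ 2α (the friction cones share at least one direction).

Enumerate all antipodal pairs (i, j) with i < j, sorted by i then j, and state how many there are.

count = 5; pairs: (0,2), (0,3), (1,3), (1,4), (2,4)

α = atan 0.8 = 38.66°;  2α = 77.32°
n_0 = (-0.9947, +0.1025)
n_1 = (-0.8417, -0.5400)
n_2 = (+0.2272, -0.9738)
n_3 = (+0.9988, -0.0489)
n_4 = (-0.0580, +0.9983)
  (0,1): δ = 141.44°  ·
  (0,2): δ = 70.98°  ✓
  (0,3): δ = 3.08°  ✓
  (0,4): δ = 99.21°  ·
  (1,2): δ = 109.55°  ·
  (1,3): δ = 35.48°  ✓
  (1,4): δ = 60.64°  ✓
  (2,3): δ = 105.94°  ·
  (2,4): δ = 9.81°  ✓
  (3,4): δ = 83.88°  ·
antipodal pairs: 5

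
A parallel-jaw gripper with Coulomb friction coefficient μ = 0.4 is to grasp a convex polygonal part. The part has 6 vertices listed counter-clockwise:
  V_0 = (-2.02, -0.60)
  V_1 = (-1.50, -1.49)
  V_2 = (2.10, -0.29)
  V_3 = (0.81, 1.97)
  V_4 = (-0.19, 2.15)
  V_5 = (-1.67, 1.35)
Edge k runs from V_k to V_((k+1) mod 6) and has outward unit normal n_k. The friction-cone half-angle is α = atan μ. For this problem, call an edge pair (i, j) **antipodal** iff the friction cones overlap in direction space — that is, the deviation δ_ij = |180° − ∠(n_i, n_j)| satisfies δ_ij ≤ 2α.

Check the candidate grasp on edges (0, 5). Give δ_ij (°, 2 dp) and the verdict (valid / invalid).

δ = 139.53°, invalid

α = atan 0.4 = 21.80°;  2α = 43.60°
edge 0: e_0 = (+0.52, -0.89);  n_0 = (-0.8634, -0.5045)
edge 5: e_5 = (-0.35, -1.95);  n_5 = (-0.9843, +0.1767)
∠(n_0, n_5) = 40.47°
δ = |180° − 40.47°| = 139.53°
139.53° > 2α = 43.60°  →  invalid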